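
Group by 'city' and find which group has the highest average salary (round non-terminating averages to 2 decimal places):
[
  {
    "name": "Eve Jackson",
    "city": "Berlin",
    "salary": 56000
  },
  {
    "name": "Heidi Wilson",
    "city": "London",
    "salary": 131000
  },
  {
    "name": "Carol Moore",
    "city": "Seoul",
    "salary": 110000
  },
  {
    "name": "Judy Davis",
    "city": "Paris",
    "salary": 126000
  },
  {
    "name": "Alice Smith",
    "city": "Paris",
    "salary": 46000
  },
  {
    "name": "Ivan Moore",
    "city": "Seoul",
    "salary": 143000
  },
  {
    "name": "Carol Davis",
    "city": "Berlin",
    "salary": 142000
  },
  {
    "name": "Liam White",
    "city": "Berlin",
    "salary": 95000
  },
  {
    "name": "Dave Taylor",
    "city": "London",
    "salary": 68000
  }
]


Group by: city

Groups:
  Berlin: 3 people, avg salary = 293000/3 ≈ $97666.67
  London: 2 people, avg salary = 199000/2 = $99500
  Paris: 2 people, avg salary = 172000/2 = $86000
  Seoul: 2 people, avg salary = 253000/2 = $126500

Highest average salary: Seoul ($126500)

Seoul ($126500)


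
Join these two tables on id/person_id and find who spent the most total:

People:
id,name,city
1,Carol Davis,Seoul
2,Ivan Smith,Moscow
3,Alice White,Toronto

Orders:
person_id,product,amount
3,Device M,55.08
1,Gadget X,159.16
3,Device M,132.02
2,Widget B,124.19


Join on: people.id = orders.person_id

Joined rows:
  Alice White (Toronto) bought Device M for $55.08
  Carol Davis (Seoul) bought Gadget X for $159.16
  Alice White (Toronto) bought Device M for $132.02
  Ivan Smith (Moscow) bought Widget B for $124.19

Total per person:
  Alice White: $187.10
  Carol Davis: $159.16
  Ivan Smith: $124.19

Top spender: Alice White ($187.10)

Alice White ($187.10)


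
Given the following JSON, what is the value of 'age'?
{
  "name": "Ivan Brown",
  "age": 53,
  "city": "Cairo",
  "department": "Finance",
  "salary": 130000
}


Looking up field 'age'
Value: 53

53


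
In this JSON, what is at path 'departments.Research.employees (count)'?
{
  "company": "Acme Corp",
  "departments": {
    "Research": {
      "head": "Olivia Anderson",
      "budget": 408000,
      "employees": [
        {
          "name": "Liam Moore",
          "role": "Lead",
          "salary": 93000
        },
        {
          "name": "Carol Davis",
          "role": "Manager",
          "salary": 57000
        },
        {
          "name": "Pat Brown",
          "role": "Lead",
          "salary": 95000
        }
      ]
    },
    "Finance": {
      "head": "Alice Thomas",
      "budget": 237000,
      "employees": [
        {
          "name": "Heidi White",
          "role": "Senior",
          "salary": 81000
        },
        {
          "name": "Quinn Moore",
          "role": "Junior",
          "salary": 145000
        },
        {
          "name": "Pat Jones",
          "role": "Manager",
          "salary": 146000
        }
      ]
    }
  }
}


Path: departments.Research.employees (count)

Navigate:
  -> departments
  -> Research
  -> employees (array, length 3)

3


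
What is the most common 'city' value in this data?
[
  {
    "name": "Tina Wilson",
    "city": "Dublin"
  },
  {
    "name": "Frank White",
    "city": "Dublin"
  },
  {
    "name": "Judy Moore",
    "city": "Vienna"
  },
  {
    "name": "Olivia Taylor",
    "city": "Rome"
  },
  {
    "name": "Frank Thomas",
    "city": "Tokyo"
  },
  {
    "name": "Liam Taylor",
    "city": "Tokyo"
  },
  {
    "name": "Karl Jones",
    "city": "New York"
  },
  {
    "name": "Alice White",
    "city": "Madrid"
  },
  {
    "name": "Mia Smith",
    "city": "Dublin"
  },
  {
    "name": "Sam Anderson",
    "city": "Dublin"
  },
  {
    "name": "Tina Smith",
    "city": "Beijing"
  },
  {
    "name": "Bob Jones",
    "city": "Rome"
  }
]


Counting 'city' values across 12 records:

  Dublin: 4 ####
  Rome: 2 ##
  Tokyo: 2 ##
  Vienna: 1 #
  New York: 1 #
  Madrid: 1 #
  Beijing: 1 #

Most common: Dublin (4 times)

Dublin (4 times)


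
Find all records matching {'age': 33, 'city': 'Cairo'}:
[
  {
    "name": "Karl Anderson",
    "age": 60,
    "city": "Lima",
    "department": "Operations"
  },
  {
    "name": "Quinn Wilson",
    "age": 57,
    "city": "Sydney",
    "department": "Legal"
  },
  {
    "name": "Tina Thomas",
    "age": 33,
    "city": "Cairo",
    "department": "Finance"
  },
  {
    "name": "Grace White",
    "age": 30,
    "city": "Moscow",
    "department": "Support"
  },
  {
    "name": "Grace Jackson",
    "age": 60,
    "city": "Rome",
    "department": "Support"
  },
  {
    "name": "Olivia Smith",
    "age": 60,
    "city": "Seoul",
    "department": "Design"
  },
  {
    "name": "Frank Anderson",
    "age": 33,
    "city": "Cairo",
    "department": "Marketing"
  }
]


Search criteria: {'age': 33, 'city': 'Cairo'}

Checking 7 records:
  Karl Anderson: {age: 60, city: Lima}
  Quinn Wilson: {age: 57, city: Sydney}
  Tina Thomas: {age: 33, city: Cairo} <-- MATCH
  Grace White: {age: 30, city: Moscow}
  Grace Jackson: {age: 60, city: Rome}
  Olivia Smith: {age: 60, city: Seoul}
  Frank Anderson: {age: 33, city: Cairo} <-- MATCH

Matches: ["Tina Thomas", "Frank Anderson"]

["Tina Thomas", "Frank Anderson"]


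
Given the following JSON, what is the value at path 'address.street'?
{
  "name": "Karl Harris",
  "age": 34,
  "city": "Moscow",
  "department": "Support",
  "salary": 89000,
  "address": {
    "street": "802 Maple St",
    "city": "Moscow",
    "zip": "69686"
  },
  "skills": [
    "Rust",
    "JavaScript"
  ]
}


Query: address.street
Path: address -> street
Value: 802 Maple St

802 Maple St


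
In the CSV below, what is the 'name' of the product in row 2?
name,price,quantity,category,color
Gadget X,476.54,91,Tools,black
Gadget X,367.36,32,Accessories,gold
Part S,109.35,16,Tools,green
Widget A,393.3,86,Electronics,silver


Query: Row 2 ('Gadget X'), column 'name'
Value: Gadget X

Gadget X


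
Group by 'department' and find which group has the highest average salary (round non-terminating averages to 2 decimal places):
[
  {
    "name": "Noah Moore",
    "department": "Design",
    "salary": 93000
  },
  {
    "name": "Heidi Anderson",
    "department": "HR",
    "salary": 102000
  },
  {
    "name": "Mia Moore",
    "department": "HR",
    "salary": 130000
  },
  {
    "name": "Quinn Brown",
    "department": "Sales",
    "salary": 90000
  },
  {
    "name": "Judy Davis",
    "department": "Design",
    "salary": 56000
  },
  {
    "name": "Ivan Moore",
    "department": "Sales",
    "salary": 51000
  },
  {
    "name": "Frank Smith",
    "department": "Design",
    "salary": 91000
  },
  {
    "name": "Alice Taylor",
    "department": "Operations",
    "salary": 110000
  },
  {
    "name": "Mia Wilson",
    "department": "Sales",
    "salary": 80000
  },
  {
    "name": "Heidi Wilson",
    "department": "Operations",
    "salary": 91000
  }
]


Group by: department

Groups:
  Design: 3 people, avg salary = 240000/3 = $80000
  HR: 2 people, avg salary = 232000/2 = $116000
  Operations: 2 people, avg salary = 201000/2 = $100500
  Sales: 3 people, avg salary = 221000/3 ≈ $73666.67

Highest average salary: HR ($116000)

HR ($116000)


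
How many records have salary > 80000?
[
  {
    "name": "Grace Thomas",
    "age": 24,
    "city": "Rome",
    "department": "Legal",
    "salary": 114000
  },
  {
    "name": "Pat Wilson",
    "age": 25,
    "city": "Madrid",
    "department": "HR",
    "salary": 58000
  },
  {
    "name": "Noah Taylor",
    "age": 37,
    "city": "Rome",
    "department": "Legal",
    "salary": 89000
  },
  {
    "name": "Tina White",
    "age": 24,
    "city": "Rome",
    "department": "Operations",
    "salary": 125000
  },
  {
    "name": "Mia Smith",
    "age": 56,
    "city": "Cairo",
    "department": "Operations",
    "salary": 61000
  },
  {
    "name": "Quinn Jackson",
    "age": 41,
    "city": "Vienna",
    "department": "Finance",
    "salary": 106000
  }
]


Data: 6 records
Condition: salary > 80000

Checking each record:
  Grace Thomas: 114000 MATCH
  Pat Wilson: 58000
  Noah Taylor: 89000 MATCH
  Tina White: 125000 MATCH
  Mia Smith: 61000
  Quinn Jackson: 106000 MATCH

Count: 4

4


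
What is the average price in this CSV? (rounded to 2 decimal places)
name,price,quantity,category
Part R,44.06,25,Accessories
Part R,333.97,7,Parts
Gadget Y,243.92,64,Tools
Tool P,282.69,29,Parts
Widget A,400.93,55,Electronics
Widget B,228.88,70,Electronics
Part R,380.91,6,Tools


Computing average price:
Values: [44.06, 333.97, 243.92, 282.69, 400.93, 228.88, 380.91]
Sum = 1915.36
Count = 7
Average = 1915.36/7 ≈ 273.62 (rounded to 2 decimal places)

273.62


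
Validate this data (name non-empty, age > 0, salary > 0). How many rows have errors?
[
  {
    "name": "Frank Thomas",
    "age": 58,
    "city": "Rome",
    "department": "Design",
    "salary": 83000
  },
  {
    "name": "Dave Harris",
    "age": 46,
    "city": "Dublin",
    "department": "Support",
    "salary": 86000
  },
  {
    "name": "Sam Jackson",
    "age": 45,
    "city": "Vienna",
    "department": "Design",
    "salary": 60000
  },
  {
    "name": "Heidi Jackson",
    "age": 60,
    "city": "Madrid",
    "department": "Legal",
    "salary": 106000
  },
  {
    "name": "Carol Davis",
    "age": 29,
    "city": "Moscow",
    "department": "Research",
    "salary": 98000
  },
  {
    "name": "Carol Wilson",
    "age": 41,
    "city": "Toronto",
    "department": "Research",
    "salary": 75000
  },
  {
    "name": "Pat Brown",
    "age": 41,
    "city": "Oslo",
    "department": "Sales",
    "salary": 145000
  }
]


Validating 7 records:
Rules: name non-empty, age > 0, salary > 0

  Row 1 (Frank Thomas): OK
  Row 2 (Dave Harris): OK
  Row 3 (Sam Jackson): OK
  Row 4 (Heidi Jackson): OK
  Row 5 (Carol Davis): OK
  Row 6 (Carol Wilson): OK
  Row 7 (Pat Brown): OK

Total errors: 0

0 errors


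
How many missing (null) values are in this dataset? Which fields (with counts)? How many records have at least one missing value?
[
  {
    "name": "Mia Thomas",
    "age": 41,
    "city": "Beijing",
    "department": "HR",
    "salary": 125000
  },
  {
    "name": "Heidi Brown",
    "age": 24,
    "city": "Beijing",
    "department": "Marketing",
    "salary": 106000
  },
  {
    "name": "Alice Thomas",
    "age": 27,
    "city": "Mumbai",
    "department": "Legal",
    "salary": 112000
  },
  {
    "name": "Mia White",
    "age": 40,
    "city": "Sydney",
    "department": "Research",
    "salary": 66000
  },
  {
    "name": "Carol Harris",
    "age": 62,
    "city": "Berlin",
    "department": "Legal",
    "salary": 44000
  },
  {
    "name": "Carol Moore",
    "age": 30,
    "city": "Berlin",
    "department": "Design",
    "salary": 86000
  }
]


Checking for missing (null) values in 6 records:

  Mia Thomas: complete
  Heidi Brown: complete
  Alice Thomas: complete
  Mia White: complete
  Carol Harris: complete
  Carol Moore: complete

Per field:
  name: 0 missing
  age: 0 missing
  city: 0 missing
  department: 0 missing
  salary: 0 missing

Total missing values: 0
Records with any missing: 0

0 missing values (none); 0 incomplete records


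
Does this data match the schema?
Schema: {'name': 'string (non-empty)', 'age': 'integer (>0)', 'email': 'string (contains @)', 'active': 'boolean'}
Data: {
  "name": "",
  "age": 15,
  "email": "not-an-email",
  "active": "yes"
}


Validating each field against schema:
  name: FAIL ("" is an empty string)
  age: OK (positive integer)
  email: FAIL ("not-an-email" does not contain @)
  active: FAIL ("yes" is not a boolean)

Result: INVALID (3 errors: name, email, active)

INVALID (3 errors: name, email, active)


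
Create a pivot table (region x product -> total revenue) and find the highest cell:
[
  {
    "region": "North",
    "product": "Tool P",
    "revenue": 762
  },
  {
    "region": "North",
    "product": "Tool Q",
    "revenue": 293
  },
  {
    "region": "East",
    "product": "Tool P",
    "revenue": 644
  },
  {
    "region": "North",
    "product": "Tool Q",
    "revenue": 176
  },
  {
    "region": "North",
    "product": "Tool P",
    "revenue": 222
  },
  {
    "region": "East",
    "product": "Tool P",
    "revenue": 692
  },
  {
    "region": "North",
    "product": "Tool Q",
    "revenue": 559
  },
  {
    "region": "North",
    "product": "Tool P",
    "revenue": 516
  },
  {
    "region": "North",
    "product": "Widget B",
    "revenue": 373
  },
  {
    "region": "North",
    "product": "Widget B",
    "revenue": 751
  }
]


Pivot: region (rows) x product (columns) -> total revenue

     Tool P        Tool Q        Widget B    
East          1336             0             0  
North         1500          1028          1124  

Highest: North / Tool P = $1500

North / Tool P = $1500


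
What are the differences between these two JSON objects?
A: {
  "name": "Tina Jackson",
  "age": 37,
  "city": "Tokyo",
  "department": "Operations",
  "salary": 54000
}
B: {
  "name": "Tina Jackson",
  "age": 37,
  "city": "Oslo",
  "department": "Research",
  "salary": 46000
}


Comparing each field (in key order):
  name: same
  age: same
  city: DIFFERENT
  department: DIFFERENT
  salary: DIFFERENT
Differences:
  city: Tokyo -> Oslo
  department: Operations -> Research
  salary: 54000 -> 46000

3 field(s) changed

3 changes: city, department, salary


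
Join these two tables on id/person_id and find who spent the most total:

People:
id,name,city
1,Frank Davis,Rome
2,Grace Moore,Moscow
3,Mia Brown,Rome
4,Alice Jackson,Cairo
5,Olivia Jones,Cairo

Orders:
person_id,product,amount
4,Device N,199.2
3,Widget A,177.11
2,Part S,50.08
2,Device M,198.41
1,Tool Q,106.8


Join on: people.id = orders.person_id

Joined rows:
  Alice Jackson (Cairo) bought Device N for $199.2
  Mia Brown (Rome) bought Widget A for $177.11
  Grace Moore (Moscow) bought Part S for $50.08
  Grace Moore (Moscow) bought Device M for $198.41
  Frank Davis (Rome) bought Tool Q for $106.8

Total per person:
  Grace Moore: $248.49
  Alice Jackson: $199.20
  Mia Brown: $177.11
  Frank Davis: $106.80

Top spender: Grace Moore ($248.49)

Grace Moore ($248.49)


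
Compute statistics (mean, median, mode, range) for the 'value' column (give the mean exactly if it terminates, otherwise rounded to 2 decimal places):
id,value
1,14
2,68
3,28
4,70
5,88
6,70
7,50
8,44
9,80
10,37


Data: [14, 68, 28, 70, 88, 70, 50, 44, 80, 37]
Count: 10
Sum: 549
Mean: 549/10 = 54.9
Sorted: [14, 28, 37, 44, 50, 68, 70, 70, 80, 88]
Median: 59.0
Mode: 70 (2 times)
Range: 88 - 14 = 74
Min: 14, Max: 88

mean=54.9, median=59.0, mode=70, range=74


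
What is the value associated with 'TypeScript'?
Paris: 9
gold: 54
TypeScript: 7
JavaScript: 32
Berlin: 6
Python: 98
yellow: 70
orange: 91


Looking up key 'TypeScript'
Value: 7

7


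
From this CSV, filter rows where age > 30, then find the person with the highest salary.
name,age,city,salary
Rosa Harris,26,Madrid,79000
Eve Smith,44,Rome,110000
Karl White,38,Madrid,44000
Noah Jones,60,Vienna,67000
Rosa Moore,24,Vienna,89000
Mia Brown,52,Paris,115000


Filter: age > 30
Sort by: salary (descending)

Filtered records (4):
  Mia Brown, age 52, salary $115000
  Eve Smith, age 44, salary $110000
  Noah Jones, age 60, salary $67000
  Karl White, age 38, salary $44000

Highest salary: Mia Brown ($115000)

Mia Brown


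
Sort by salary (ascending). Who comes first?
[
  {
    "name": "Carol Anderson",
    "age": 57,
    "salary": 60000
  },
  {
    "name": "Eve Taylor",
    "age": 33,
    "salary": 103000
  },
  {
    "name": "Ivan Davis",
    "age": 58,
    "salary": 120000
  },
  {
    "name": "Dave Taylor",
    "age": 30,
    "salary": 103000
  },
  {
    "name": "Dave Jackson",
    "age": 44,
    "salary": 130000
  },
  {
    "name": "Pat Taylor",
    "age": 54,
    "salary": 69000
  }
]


Sort by: salary (ascending)

Sorted order:
  1. Carol Anderson (salary = 60000)
  2. Pat Taylor (salary = 69000)
  3. Eve Taylor (salary = 103000)
  4. Dave Taylor (salary = 103000)
  5. Ivan Davis (salary = 120000)
  6. Dave Jackson (salary = 130000)

First: Carol Anderson

Carol Anderson


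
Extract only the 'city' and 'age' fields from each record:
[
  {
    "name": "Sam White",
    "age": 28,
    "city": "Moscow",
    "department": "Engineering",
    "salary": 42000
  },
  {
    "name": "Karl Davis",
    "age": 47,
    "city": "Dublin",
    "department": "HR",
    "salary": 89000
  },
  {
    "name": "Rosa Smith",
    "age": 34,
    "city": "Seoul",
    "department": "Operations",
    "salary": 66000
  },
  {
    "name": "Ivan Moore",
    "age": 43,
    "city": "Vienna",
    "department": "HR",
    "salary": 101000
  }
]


Original: 4 records with fields: name, age, city, department, salary
Keep: ['city', 'age']
Drop: ['name', 'department', 'salary']
Result: 4 records, 2 fields each

[
  {
    "city": "Moscow",
    "age": 28
  },
  {
    "city": "Dublin",
    "age": 47
  },
  {
    "city": "Seoul",
    "age": 34
  },
  {
    "city": "Vienna",
    "age": 43
  }
]


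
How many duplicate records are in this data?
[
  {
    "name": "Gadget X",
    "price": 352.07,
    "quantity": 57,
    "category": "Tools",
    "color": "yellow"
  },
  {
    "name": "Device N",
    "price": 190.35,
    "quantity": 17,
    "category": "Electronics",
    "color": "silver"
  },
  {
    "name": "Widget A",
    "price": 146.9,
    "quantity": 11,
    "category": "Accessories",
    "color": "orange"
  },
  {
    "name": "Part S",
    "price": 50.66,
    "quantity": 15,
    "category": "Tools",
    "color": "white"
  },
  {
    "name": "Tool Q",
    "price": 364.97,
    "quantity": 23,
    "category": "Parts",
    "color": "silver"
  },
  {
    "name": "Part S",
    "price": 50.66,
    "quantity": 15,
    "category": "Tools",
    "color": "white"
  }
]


Checking 6 records for duplicates:

  Row 1: Gadget X ($352.07, qty 57)
  Row 2: Device N ($190.35, qty 17)
  Row 3: Widget A ($146.9, qty 11)
  Row 4: Part S ($50.66, qty 15)
  Row 5: Tool Q ($364.97, qty 23)
  Row 6: Part S ($50.66, qty 15) <-- DUPLICATE

Duplicates found: 1
Unique records: 5

1 duplicates, 5 unique


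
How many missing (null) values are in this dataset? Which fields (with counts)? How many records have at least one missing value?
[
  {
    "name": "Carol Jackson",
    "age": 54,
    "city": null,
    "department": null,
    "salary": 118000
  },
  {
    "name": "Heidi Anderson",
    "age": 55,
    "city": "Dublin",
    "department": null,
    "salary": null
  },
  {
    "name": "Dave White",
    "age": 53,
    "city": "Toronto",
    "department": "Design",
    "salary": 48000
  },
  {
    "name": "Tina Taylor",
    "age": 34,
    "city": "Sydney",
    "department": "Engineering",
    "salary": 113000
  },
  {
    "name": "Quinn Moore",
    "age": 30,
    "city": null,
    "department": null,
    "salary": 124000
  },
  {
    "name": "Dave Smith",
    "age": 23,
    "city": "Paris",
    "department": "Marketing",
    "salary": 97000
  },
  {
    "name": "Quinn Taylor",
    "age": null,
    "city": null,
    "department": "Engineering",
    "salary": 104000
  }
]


Checking for missing (null) values in 7 records:

  Carol Jackson: city, department
  Heidi Anderson: department, salary
  Dave White: complete
  Tina Taylor: complete
  Quinn Moore: city, department
  Dave Smith: complete
  Quinn Taylor: age, city

Per field:
  name: 0 missing
  age: 1 missing
  city: 3 missing
  department: 3 missing
  salary: 1 missing

Total missing values: 8
Records with any missing: 4

8 missing values (age: 1, city: 3, department: 3, salary: 1); 4 incomplete records


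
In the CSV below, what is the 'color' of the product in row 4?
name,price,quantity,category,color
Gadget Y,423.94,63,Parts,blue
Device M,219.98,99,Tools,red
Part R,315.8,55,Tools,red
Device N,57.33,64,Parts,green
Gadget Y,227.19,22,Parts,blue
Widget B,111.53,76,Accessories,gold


Query: Row 4 ('Device N'), column 'color'
Value: green

green


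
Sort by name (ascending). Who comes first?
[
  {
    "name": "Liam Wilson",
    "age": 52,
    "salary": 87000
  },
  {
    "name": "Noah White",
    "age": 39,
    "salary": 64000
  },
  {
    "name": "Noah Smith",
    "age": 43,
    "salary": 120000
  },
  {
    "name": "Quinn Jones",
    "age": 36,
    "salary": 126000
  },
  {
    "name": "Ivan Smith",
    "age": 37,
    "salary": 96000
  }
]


Sort by: name (ascending)

Sorted order:
  1. Ivan Smith (name = Ivan Smith)
  2. Liam Wilson (name = Liam Wilson)
  3. Noah Smith (name = Noah Smith)
  4. Noah White (name = Noah White)
  5. Quinn Jones (name = Quinn Jones)

First: Ivan Smith

Ivan Smith


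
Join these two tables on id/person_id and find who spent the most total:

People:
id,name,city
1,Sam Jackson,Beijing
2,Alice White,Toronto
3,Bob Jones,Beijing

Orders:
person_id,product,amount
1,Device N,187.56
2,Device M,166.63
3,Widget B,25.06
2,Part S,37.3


Join on: people.id = orders.person_id

Joined rows:
  Sam Jackson (Beijing) bought Device N for $187.56
  Alice White (Toronto) bought Device M for $166.63
  Bob Jones (Beijing) bought Widget B for $25.06
  Alice White (Toronto) bought Part S for $37.3

Total per person:
  Alice White: $203.93
  Sam Jackson: $187.56
  Bob Jones: $25.06

Top spender: Alice White ($203.93)

Alice White ($203.93)


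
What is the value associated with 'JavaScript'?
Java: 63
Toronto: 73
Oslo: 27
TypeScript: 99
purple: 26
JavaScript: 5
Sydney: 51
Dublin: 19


Looking up key 'JavaScript'
Value: 5

5


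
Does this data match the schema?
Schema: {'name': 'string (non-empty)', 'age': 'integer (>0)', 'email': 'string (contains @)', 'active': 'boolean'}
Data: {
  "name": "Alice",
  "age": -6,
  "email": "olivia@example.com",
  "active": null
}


Validating each field against schema:
  name: OK (non-empty string)
  age: FAIL (-6 is not > 0)
  email: OK (string with @)
  active: FAIL (null is not a boolean)

Result: INVALID (2 errors: age, active)

INVALID (2 errors: age, active)


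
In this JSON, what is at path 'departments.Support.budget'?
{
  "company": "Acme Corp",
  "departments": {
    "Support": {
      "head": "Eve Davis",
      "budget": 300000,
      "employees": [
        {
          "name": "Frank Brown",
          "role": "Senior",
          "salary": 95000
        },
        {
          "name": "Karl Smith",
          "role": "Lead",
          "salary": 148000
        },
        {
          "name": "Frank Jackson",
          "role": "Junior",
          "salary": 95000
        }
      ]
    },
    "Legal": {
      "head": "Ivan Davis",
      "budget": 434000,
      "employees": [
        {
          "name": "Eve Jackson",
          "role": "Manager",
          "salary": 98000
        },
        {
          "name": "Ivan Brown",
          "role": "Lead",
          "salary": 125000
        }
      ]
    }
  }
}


Path: departments.Support.budget

Navigate:
  -> departments
  -> Support
  -> budget = 300000

300000


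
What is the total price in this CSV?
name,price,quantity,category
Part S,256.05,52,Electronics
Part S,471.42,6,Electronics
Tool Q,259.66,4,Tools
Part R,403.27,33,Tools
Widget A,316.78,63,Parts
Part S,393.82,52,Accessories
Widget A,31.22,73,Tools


Computing total price:
Values: [256.05, 471.42, 259.66, 403.27, 316.78, 393.82, 31.22]
Sum = 2132.22

2132.22


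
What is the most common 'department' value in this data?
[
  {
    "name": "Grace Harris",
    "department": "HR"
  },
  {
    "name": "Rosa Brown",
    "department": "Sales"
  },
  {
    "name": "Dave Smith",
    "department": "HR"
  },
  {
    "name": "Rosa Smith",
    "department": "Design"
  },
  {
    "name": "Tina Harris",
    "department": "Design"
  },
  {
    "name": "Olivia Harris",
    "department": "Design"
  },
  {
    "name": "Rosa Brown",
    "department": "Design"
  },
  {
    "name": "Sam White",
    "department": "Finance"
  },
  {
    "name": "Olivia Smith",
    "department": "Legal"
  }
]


Counting 'department' values across 9 records:

  Design: 4 ####
  HR: 2 ##
  Sales: 1 #
  Finance: 1 #
  Legal: 1 #

Most common: Design (4 times)

Design (4 times)


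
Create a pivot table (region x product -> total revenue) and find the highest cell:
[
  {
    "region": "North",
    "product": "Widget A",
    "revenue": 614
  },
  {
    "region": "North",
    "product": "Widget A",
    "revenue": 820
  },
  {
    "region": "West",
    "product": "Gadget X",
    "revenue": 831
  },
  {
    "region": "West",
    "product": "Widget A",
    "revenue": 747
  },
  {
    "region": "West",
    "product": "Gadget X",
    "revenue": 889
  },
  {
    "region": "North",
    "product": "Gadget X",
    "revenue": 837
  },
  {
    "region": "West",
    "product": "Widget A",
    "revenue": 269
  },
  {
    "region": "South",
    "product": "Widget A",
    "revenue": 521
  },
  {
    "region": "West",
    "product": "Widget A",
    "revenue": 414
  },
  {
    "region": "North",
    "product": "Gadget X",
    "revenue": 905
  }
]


Pivot: region (rows) x product (columns) -> total revenue

     Gadget X      Widget A    
North         1742          1434  
South            0           521  
West          1720          1430  

Highest: North / Gadget X = $1742

North / Gadget X = $1742


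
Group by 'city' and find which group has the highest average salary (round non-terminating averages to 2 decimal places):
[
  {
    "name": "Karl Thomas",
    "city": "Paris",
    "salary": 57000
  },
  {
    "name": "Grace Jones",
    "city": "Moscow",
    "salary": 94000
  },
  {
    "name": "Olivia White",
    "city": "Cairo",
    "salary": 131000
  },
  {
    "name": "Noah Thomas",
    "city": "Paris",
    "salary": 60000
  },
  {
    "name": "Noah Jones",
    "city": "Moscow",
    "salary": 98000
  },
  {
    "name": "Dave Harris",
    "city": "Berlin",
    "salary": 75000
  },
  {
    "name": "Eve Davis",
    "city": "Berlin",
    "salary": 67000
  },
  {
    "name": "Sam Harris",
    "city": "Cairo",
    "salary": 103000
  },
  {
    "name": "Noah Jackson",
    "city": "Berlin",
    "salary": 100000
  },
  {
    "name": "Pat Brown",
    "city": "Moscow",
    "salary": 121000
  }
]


Group by: city

Groups:
  Berlin: 3 people, avg salary = 242000/3 ≈ $80666.67
  Cairo: 2 people, avg salary = 234000/2 = $117000
  Moscow: 3 people, avg salary = 313000/3 ≈ $104333.33
  Paris: 2 people, avg salary = 117000/2 = $58500

Highest average salary: Cairo ($117000)

Cairo ($117000)


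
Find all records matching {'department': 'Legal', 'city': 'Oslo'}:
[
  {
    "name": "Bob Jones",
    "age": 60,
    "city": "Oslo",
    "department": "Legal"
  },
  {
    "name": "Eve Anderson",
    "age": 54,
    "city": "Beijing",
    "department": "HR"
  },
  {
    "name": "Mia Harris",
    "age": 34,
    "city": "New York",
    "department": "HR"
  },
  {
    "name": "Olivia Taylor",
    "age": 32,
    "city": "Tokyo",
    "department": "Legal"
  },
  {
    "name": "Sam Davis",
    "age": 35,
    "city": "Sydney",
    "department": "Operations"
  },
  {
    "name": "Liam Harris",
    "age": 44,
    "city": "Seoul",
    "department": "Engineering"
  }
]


Search criteria: {'department': 'Legal', 'city': 'Oslo'}

Checking 6 records:
  Bob Jones: {department: Legal, city: Oslo} <-- MATCH
  Eve Anderson: {department: HR, city: Beijing}
  Mia Harris: {department: HR, city: New York}
  Olivia Taylor: {department: Legal, city: Tokyo}
  Sam Davis: {department: Operations, city: Sydney}
  Liam Harris: {department: Engineering, city: Seoul}

Matches: ["Bob Jones"]

["Bob Jones"]


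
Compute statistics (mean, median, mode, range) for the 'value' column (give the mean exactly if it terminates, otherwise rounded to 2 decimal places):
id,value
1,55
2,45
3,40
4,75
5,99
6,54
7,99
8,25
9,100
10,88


Data: [55, 45, 40, 75, 99, 54, 99, 25, 100, 88]
Count: 10
Sum: 680
Mean: 680/10 = 68
Sorted: [25, 40, 45, 54, 55, 75, 88, 99, 99, 100]
Median: 65.0
Mode: 99 (2 times)
Range: 100 - 25 = 75
Min: 25, Max: 100

mean=68, median=65.0, mode=99, range=75


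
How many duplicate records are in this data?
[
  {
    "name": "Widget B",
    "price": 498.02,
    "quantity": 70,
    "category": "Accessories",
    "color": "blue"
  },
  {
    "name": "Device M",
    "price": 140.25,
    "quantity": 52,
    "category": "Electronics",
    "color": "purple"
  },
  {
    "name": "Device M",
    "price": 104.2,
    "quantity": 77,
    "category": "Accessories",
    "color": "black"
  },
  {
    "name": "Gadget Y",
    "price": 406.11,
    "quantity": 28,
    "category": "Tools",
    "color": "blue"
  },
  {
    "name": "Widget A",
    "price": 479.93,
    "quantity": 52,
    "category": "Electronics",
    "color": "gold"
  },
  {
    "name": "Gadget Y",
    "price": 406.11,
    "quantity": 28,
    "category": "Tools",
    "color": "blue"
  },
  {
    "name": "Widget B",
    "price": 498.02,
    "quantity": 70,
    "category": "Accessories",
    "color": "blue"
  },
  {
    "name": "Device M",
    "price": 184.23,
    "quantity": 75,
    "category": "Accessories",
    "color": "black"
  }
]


Checking 8 records for duplicates:

  Row 1: Widget B ($498.02, qty 70)
  Row 2: Device M ($140.25, qty 52)
  Row 3: Device M ($104.2, qty 77)
  Row 4: Gadget Y ($406.11, qty 28)
  Row 5: Widget A ($479.93, qty 52)
  Row 6: Gadget Y ($406.11, qty 28) <-- DUPLICATE
  Row 7: Widget B ($498.02, qty 70) <-- DUPLICATE
  Row 8: Device M ($184.23, qty 75)

Duplicates found: 2
Unique records: 6

2 duplicates, 6 unique


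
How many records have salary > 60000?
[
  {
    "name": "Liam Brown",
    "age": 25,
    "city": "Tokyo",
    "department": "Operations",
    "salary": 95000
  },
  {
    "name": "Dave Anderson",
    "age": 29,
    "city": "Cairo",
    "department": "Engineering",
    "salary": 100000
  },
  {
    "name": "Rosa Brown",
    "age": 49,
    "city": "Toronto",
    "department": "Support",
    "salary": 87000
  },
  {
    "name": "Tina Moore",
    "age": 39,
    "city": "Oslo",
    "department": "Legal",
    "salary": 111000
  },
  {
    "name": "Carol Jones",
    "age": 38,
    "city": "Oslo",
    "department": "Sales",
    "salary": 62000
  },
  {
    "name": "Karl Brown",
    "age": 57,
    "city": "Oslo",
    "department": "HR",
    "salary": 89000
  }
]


Data: 6 records
Condition: salary > 60000

Checking each record:
  Liam Brown: 95000 MATCH
  Dave Anderson: 100000 MATCH
  Rosa Brown: 87000 MATCH
  Tina Moore: 111000 MATCH
  Carol Jones: 62000 MATCH
  Karl Brown: 89000 MATCH

Count: 6

6


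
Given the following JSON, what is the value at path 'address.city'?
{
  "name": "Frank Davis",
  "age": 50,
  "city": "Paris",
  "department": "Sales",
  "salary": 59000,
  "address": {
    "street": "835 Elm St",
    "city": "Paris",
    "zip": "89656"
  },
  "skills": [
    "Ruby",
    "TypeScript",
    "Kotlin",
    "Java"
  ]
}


Query: address.city
Path: address -> city
Value: Paris

Paris


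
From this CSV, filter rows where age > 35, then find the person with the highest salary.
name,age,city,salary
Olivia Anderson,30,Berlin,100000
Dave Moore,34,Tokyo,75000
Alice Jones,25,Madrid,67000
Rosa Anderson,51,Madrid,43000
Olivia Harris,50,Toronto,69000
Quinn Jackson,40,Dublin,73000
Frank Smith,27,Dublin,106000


Filter: age > 35
Sort by: salary (descending)

Filtered records (3):
  Quinn Jackson, age 40, salary $73000
  Olivia Harris, age 50, salary $69000
  Rosa Anderson, age 51, salary $43000

Highest salary: Quinn Jackson ($73000)

Quinn Jackson


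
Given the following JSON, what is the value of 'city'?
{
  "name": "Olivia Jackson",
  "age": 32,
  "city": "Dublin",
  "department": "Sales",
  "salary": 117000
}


Looking up field 'city'
Value: Dublin

Dublin


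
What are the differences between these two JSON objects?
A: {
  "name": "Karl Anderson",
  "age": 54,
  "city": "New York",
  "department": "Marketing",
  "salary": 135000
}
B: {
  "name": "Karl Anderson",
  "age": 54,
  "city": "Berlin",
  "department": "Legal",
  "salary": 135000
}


Comparing each field (in key order):
  name: same
  age: same
  city: DIFFERENT
  department: DIFFERENT
  salary: same
Differences:
  city: New York -> Berlin
  department: Marketing -> Legal

2 field(s) changed

2 changes: city, department


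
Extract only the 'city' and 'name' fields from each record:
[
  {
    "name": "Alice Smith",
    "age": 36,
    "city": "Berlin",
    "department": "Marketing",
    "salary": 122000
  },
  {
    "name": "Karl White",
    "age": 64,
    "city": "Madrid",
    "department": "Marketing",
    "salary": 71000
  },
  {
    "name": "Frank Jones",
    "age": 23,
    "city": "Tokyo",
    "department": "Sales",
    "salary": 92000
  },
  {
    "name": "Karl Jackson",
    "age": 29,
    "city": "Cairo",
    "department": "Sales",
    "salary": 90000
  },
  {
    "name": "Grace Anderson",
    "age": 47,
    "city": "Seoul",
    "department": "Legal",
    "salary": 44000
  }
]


Original: 5 records with fields: name, age, city, department, salary
Keep: ['city', 'name']
Drop: ['age', 'department', 'salary']
Result: 5 records, 2 fields each

[
  {
    "city": "Berlin",
    "name": "Alice Smith"
  },
  {
    "city": "Madrid",
    "name": "Karl White"
  },
  {
    "city": "Tokyo",
    "name": "Frank Jones"
  },
  {
    "city": "Cairo",
    "name": "Karl Jackson"
  },
  {
    "city": "Seoul",
    "name": "Grace Anderson"
  }
]


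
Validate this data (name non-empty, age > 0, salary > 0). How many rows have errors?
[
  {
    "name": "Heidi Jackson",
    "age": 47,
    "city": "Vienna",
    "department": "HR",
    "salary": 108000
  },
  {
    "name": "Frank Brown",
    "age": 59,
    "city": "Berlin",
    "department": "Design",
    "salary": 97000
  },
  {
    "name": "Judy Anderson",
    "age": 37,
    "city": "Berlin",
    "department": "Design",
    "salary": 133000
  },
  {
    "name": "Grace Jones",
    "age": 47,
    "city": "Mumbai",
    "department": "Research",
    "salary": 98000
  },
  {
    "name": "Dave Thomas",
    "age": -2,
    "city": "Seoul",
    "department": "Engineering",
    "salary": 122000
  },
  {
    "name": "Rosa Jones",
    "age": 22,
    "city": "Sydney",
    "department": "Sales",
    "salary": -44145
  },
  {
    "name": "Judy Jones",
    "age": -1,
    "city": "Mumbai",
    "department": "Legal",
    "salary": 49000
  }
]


Validating 7 records:
Rules: name non-empty, age > 0, salary > 0

  Row 1 (Heidi Jackson): OK
  Row 2 (Frank Brown): OK
  Row 3 (Judy Anderson): OK
  Row 4 (Grace Jones): OK
  Row 5 (Dave Thomas): negative age: -2
  Row 6 (Rosa Jones): negative salary: -44145
  Row 7 (Judy Jones): negative age: -1

Total errors: 3

3 errors


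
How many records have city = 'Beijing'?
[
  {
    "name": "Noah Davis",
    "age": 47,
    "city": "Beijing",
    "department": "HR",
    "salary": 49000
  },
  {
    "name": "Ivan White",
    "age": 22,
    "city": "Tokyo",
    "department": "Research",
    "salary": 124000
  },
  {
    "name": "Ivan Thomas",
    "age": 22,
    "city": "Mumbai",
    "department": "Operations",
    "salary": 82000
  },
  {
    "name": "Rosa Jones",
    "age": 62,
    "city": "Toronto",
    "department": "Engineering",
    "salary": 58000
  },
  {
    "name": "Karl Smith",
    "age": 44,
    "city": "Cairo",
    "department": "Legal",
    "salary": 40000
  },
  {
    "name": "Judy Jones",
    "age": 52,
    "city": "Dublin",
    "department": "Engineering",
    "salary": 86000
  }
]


Data: 6 records
Condition: city = 'Beijing'

Checking each record:
  Noah Davis: Beijing MATCH
  Ivan White: Tokyo
  Ivan Thomas: Mumbai
  Rosa Jones: Toronto
  Karl Smith: Cairo
  Judy Jones: Dublin

Count: 1

1


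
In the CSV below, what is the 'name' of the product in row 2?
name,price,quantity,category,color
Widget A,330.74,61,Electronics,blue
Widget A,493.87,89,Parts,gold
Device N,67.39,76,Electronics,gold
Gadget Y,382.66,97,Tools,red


Query: Row 2 ('Widget A'), column 'name'
Value: Widget A

Widget A


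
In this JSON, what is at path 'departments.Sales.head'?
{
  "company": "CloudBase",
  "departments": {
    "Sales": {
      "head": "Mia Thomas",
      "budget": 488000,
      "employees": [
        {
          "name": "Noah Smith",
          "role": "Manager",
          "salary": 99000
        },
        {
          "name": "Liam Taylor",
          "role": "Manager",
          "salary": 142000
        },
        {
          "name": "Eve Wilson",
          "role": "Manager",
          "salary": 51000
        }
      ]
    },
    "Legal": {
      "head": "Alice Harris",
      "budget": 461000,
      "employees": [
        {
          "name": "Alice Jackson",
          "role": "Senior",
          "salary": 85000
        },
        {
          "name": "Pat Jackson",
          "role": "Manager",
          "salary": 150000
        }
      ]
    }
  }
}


Path: departments.Sales.head

Navigate:
  -> departments
  -> Sales
  -> head = 'Mia Thomas'

Mia Thomas


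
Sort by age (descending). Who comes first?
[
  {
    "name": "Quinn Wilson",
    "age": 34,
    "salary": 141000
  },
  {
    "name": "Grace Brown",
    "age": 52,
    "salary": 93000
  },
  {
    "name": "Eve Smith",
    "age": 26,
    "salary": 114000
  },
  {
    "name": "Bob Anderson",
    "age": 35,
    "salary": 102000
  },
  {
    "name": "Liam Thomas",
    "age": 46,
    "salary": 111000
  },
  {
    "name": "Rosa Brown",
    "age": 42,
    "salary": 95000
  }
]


Sort by: age (descending)

Sorted order:
  1. Grace Brown (age = 52)
  2. Liam Thomas (age = 46)
  3. Rosa Brown (age = 42)
  4. Bob Anderson (age = 35)
  5. Quinn Wilson (age = 34)
  6. Eve Smith (age = 26)

First: Grace Brown

Grace Brown


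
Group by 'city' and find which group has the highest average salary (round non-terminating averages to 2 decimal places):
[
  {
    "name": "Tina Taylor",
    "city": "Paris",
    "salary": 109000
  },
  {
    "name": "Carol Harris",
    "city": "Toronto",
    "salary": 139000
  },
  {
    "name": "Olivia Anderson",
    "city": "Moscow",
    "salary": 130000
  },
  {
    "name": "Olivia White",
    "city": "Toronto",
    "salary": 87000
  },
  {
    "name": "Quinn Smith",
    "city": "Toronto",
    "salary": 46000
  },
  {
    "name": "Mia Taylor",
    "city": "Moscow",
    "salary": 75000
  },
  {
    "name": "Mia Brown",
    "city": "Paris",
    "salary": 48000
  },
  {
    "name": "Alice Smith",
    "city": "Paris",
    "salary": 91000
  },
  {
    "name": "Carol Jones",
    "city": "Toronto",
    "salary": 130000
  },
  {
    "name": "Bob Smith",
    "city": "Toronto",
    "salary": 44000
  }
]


Group by: city

Groups:
  Moscow: 2 people, avg salary = 205000/2 = $102500
  Paris: 3 people, avg salary = 248000/3 ≈ $82666.67
  Toronto: 5 people, avg salary = 446000/5 = $89200

Highest average salary: Moscow ($102500)

Moscow ($102500)


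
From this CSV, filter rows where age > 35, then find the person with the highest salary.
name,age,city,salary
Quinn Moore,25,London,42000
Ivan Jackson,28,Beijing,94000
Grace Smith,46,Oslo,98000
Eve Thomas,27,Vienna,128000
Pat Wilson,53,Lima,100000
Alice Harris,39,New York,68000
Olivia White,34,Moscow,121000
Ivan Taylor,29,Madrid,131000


Filter: age > 35
Sort by: salary (descending)

Filtered records (3):
  Pat Wilson, age 53, salary $100000
  Grace Smith, age 46, salary $98000
  Alice Harris, age 39, salary $68000

Highest salary: Pat Wilson ($100000)

Pat Wilson


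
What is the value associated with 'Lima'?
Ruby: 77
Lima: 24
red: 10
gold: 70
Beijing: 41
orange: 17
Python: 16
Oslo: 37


Looking up key 'Lima'
Value: 24

24


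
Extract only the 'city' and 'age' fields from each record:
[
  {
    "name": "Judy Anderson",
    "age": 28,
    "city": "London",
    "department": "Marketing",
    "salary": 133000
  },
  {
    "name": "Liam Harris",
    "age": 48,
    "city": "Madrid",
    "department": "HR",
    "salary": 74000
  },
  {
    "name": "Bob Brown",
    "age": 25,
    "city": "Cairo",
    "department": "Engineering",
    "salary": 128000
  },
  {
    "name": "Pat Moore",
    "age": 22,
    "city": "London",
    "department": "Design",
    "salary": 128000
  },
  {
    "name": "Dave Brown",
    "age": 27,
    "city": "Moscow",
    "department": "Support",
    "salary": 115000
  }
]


Original: 5 records with fields: name, age, city, department, salary
Keep: ['city', 'age']
Drop: ['name', 'department', 'salary']
Result: 5 records, 2 fields each

[
  {
    "city": "London",
    "age": 28
  },
  {
    "city": "Madrid",
    "age": 48
  },
  {
    "city": "Cairo",
    "age": 25
  },
  {
    "city": "London",
    "age": 22
  },
  {
    "city": "Moscow",
    "age": 27
  }
]
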